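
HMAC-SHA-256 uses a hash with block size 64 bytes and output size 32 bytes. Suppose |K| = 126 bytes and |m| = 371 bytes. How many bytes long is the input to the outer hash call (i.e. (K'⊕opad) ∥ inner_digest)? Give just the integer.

Key is 126 > 64 bytes, so it is hashed to 32 bytes then zero-padded to 64: |K'| = 64.
Outer input = (K'⊕opad) ∥ H(inner) → 64 + 32 = 96 bytes.

96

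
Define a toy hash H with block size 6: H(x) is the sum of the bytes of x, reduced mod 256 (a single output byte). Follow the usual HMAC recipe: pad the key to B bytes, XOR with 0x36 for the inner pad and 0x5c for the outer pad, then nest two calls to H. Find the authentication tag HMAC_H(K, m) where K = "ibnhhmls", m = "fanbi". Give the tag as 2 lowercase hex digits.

Key "ibnhhmls" = 69 62 6e 68 68 6d 6c 73 is 8 bytes > B = 6, so hash it first: H(key) = 55, then zero-pad to 6 bytes: K' = 55 00 00 00 00 00.
K' ⊕ ipad = 63 36 36 36 36 36.  K' ⊕ opad = 09 5c 5c 5c 5c 5c.
Inner input = (K'⊕ipad) ∥ m = 63 36 36 36 36 36 ∥ 66 61 6e 62 69.
Inner hash: sum = 99+54+54+54+54+54+102+97+110+98+105 = 881; mod 256 = 113 → 71.
Outer input = (K'⊕opad) ∥ inner = 09 5c 5c 5c 5c 5c ∥ 71.
Outer hash (tag): sum = 9+92+92+92+92+92+113 = 582; mod 256 = 70 → 46.

46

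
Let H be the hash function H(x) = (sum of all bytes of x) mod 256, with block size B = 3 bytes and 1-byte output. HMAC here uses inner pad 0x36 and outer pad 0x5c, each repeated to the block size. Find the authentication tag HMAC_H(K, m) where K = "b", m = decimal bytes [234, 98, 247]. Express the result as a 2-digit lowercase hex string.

Key "b" = 62 is 1 byte ≤ B = 3; zero-pad to 3 bytes: K' = 62 00 00.
K' ⊕ ipad = 54 36 36.  K' ⊕ opad = 3e 5c 5c.
Inner input = (K'⊕ipad) ∥ m = 54 36 36 ∥ ea 62 f7.
Inner hash: sum = 84+54+54+234+98+247 = 771; mod 256 = 3 → 03.
Outer input = (K'⊕opad) ∥ inner = 3e 5c 5c ∥ 03.
Outer hash (tag): sum = 62+92+92+3 = 249 → f9.

f9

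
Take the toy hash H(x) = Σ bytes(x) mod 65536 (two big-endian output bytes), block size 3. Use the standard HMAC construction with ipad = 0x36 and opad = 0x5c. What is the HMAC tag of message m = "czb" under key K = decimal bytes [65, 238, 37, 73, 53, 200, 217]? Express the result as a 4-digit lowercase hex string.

Key decimal bytes [65, 238, 37, 73, 53, 200, 217] = 41 ee 25 49 35 c8 d9 is 7 bytes > B = 3, so hash it first: H(key) = 03 73, then zero-pad to 3 bytes: K' = 03 73 00.
K' ⊕ ipad = 35 45 36.  K' ⊕ opad = 5f 2f 5c.
Inner input = (K'⊕ipad) ∥ m = 35 45 36 ∥ 63 7a 62.
Inner hash: sum = 53+69+54+99+122+98 = 495 → 01 ef.
Outer input = (K'⊕opad) ∥ inner = 5f 2f 5c ∥ 01 ef.
Outer hash (tag): sum = 95+47+92+1+239 = 474 → 01 da.

01da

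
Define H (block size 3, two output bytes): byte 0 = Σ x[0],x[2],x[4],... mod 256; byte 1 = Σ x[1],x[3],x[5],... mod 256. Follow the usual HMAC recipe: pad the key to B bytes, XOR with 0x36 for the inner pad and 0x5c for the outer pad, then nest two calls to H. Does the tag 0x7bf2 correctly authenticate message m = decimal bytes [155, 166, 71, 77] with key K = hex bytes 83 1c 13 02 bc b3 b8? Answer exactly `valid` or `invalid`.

valid

Key hex bytes 83 1c 13 02 bc b3 b8 is 7 bytes > B = 3, so hash it first: H(key) = 0a d1, then zero-pad to 3 bytes: K' = 0a d1 00.
K' ⊕ ipad = 3c e7 36; K' ⊕ opad = 56 8d 5c.
Inner hash: even-index sum = 357 mod 256 = 101; odd-index sum = 457 mod 256 = 201 → 65 c9.
Outer hash (recomputed tag): even-index sum = 379 mod 256 = 123; odd-index sum = 242 mod 256 = 242 → 7b f2.
Recomputed tag = 7bf2; claimed = 7bf2 → match.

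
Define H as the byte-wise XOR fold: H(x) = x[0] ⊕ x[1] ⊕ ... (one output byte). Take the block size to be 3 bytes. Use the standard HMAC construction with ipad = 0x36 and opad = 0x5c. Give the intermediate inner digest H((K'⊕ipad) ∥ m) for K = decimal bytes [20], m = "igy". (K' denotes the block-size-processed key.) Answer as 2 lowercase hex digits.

Key decimal bytes [20] = 14 is 1 byte ≤ B = 3; zero-pad to 3 bytes: K' = 14 00 00.
K' ⊕ ipad = 22 36 36.
Inner input = 22 36 36 ∥ 69 67 79.
Inner hash: XOR 22⊕36⊕36⊕69⊕67⊕79 = 55.

55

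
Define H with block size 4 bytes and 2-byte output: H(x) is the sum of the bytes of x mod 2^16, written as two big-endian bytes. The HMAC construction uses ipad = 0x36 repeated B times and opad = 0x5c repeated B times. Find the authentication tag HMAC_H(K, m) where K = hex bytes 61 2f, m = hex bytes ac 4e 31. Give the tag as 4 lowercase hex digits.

0171

Key hex bytes 61 2f is 2 bytes ≤ B = 4; zero-pad to 4 bytes: K' = 61 2f 00 00.
K' ⊕ ipad = 57 19 36 36.  K' ⊕ opad = 3d 73 5c 5c.
Inner input = (K'⊕ipad) ∥ m = 57 19 36 36 ∥ ac 4e 31.
Inner hash: sum = 87+25+54+54+172+78+49 = 519 → 02 07.
Outer input = (K'⊕opad) ∥ inner = 3d 73 5c 5c ∥ 02 07.
Outer hash (tag): sum = 61+115+92+92+2+7 = 369 → 01 71.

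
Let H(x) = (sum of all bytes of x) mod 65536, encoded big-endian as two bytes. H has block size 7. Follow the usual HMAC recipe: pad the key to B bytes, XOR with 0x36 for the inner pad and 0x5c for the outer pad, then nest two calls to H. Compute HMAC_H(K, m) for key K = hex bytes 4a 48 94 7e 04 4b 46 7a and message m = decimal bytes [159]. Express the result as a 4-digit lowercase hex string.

Key hex bytes 4a 48 94 7e 04 4b 46 7a is 8 bytes > B = 7, so hash it first: H(key) = 02 b3, then zero-pad to 7 bytes: K' = 02 b3 00 00 00 00 00.
K' ⊕ ipad = 34 85 36 36 36 36 36.  K' ⊕ opad = 5e ef 5c 5c 5c 5c 5c.
Inner input = (K'⊕ipad) ∥ m = 34 85 36 36 36 36 36 ∥ 9f.
Inner hash: sum = 52+133+54+54+54+54+54+159 = 614 → 02 66.
Outer input = (K'⊕opad) ∥ inner = 5e ef 5c 5c 5c 5c 5c ∥ 02 66.
Outer hash (tag): sum = 94+239+92+92+92+92+92+2+102 = 897 → 03 81.

0381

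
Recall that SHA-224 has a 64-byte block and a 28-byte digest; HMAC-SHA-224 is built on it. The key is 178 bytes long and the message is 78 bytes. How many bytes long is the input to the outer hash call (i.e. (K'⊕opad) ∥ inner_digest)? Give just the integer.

Key is 178 > 64 bytes, so it is hashed to 28 bytes then zero-padded to 64: |K'| = 64.
Outer input = (K'⊕opad) ∥ H(inner) → 64 + 28 = 92 bytes.

92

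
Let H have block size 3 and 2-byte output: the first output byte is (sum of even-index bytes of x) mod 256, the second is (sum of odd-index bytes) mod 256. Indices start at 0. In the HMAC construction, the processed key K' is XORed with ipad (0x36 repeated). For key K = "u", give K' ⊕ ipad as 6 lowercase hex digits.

Key "u" = 75 is 1 byte ≤ B = 3; zero-pad to 3 bytes: K' = 75 00 00.
XOR each byte with 0x36: 75⊕36=43, 00⊕36=36, 00⊕36=36.

433636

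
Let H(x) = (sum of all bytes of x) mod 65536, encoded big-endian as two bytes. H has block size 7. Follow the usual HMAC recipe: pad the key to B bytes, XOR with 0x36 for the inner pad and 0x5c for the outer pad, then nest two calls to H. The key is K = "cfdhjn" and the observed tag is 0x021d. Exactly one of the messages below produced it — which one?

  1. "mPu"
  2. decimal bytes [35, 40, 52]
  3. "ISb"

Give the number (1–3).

1

Key "cfdhjn" = 63 66 64 68 6a 6e is 6 bytes ≤ B = 7; zero-pad to 7 bytes: K' = 63 66 64 68 6a 6e 00.
K' ⊕ ipad = 55 50 52 5e 5c 58 36; K' ⊕ opad = 3f 3a 38 34 36 32 5c.
m1: inner = H(55 50 52 5e 5c 58 36 6d 50 75) = 03 71; tag = H(3f 3a 38 34 36 32 5c 03 71) = 021d ← matches
m2: inner = H(55 50 52 5e 5c 58 36 23 28 34) = 02 be; tag = H(3f 3a 38 34 36 32 5c 02 be) = 0269
m3: inner = H(55 50 52 5e 5c 58 36 49 53 62) = 03 3d; tag = H(3f 3a 38 34 36 32 5c 03 3d) = 01e9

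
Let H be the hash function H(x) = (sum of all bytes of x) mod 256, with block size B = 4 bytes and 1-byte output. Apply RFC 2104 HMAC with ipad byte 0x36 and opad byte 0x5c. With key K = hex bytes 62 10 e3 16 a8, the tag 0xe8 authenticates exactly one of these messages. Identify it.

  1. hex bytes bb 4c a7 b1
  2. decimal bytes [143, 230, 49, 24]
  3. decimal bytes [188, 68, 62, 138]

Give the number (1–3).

2

Key hex bytes 62 10 e3 16 a8 is 5 bytes > B = 4, so hash it first: H(key) = 13, then zero-pad to 4 bytes: K' = 13 00 00 00.
K' ⊕ ipad = 25 36 36 36; K' ⊕ opad = 4f 5c 5c 5c.
m1: inner = H(25 36 36 36 bb 4c a7 b1) = 26; tag = H(4f 5c 5c 5c 26) = 89
m2: inner = H(25 36 36 36 8f e6 31 18) = 85; tag = H(4f 5c 5c 5c 85) = e8 ← matches
m3: inner = H(25 36 36 36 bc 44 3e 8a) = 8f; tag = H(4f 5c 5c 5c 8f) = f2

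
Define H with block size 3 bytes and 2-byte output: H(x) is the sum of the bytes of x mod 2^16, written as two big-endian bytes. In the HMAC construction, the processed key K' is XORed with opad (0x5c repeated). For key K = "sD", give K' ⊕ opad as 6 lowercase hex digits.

Key "sD" = 73 44 is 2 bytes ≤ B = 3; zero-pad to 3 bytes: K' = 73 44 00.
XOR each byte with 0x5c: 73⊕5c=2f, 44⊕5c=18, 00⊕5c=5c.

2f185c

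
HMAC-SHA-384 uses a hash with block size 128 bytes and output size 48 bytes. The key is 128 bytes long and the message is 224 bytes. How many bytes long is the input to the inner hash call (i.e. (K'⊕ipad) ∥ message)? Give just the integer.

Key is 128 ≤ 128 bytes, zero-padded: |K'| = 128.
Inner input = (K'⊕ipad) ∥ m → 128 + 224 = 352 bytes.

352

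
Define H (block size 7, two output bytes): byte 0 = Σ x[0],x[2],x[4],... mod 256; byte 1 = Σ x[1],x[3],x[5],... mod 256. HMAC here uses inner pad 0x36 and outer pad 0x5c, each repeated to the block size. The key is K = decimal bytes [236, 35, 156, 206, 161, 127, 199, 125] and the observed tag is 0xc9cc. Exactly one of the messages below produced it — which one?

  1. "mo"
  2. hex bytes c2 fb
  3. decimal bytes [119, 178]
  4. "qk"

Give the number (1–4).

2

Key decimal bytes [236, 35, 156, 206, 161, 127, 199, 125] = ec 23 9c ce a1 7f c7 7d is 8 bytes > B = 7, so hash it first: H(key) = f0 ed, then zero-pad to 7 bytes: K' = f0 ed 00 00 00 00 00.
K' ⊕ ipad = c6 db 36 36 36 36 36; K' ⊕ opad = ac b1 5c 5c 5c 5c 5c.
m1: inner = H(c6 db 36 36 36 36 36 6d 6f) = d7 b4; tag = H(ac b1 5c 5c 5c 5c 5c d7 b4) = 7440
m2: inner = H(c6 db 36 36 36 36 36 c2 fb) = 63 09; tag = H(ac b1 5c 5c 5c 5c 5c 63 09) = c9cc ← matches
m3: inner = H(c6 db 36 36 36 36 36 77 b2) = 1a be; tag = H(ac b1 5c 5c 5c 5c 5c 1a be) = 7e83
m4: inner = H(c6 db 36 36 36 36 36 71 6b) = d3 b8; tag = H(ac b1 5c 5c 5c 5c 5c d3 b8) = 783c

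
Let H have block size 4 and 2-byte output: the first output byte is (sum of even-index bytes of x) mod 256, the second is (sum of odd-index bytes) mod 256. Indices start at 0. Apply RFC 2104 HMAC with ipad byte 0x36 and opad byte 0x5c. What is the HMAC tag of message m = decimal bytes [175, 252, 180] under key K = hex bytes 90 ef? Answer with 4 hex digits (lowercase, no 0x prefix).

Key hex bytes 90 ef is 2 bytes ≤ B = 4; zero-pad to 4 bytes: K' = 90 ef 00 00.
K' ⊕ ipad = a6 d9 36 36.  K' ⊕ opad = cc b3 5c 5c.
Inner input = (K'⊕ipad) ∥ m = a6 d9 36 36 ∥ af fc b4.
Inner hash: even-index sum = 575 mod 256 = 63; odd-index sum = 523 mod 256 = 11 → 3f 0b.
Outer input = (K'⊕opad) ∥ inner = cc b3 5c 5c ∥ 3f 0b.
Outer hash (tag): even-index sum = 359 mod 256 = 103; odd-index sum = 282 mod 256 = 26 → 67 1a.

671a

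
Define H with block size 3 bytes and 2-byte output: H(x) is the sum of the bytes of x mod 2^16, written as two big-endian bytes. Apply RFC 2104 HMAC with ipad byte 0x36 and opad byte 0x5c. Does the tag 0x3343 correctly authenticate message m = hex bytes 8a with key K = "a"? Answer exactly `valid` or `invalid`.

invalid

Key "a" = 61 is 1 byte ≤ B = 3; zero-pad to 3 bytes: K' = 61 00 00.
K' ⊕ ipad = 57 36 36; K' ⊕ opad = 3d 5c 5c.
Inner hash: sum = 87+54+54+138 = 333 → 01 4d.
Outer hash (recomputed tag): sum = 61+92+92+1+77 = 323 → 01 43.
Recomputed tag = 0143; claimed = 3343 → mismatch.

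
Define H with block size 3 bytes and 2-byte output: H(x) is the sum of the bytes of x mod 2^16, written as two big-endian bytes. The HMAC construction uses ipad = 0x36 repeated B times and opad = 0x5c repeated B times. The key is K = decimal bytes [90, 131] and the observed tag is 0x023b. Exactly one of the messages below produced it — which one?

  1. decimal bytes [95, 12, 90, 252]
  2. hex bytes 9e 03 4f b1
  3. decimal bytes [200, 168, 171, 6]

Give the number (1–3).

Key decimal bytes [90, 131] = 5a 83 is 2 bytes ≤ B = 3; zero-pad to 3 bytes: K' = 5a 83 00.
K' ⊕ ipad = 6c b5 36; K' ⊕ opad = 06 df 5c.
m1: inner = H(6c b5 36 5f 0c 5a fc) = 03 18; tag = H(06 df 5c 03 18) = 015c
m2: inner = H(6c b5 36 9e 03 4f b1) = 02 f8; tag = H(06 df 5c 02 f8) = 023b ← matches
m3: inner = H(6c b5 36 c8 a8 ab 06) = 03 78; tag = H(06 df 5c 03 78) = 01bc

2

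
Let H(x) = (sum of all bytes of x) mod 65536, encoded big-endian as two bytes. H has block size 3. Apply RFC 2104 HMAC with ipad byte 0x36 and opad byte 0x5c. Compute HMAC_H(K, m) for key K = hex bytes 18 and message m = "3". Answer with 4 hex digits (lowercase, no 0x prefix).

01c9

Key hex bytes 18 is 1 byte ≤ B = 3; zero-pad to 3 bytes: K' = 18 00 00.
K' ⊕ ipad = 2e 36 36.  K' ⊕ opad = 44 5c 5c.
Inner input = (K'⊕ipad) ∥ m = 2e 36 36 ∥ 33.
Inner hash: sum = 46+54+54+51 = 205 → 00 cd.
Outer input = (K'⊕opad) ∥ inner = 44 5c 5c ∥ 00 cd.
Outer hash (tag): sum = 68+92+92+0+205 = 457 → 01 c9.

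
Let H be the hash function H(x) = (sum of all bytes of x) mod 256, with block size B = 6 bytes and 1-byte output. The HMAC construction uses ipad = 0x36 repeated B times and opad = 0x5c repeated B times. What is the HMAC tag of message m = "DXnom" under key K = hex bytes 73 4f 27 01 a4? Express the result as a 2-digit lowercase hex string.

Key hex bytes 73 4f 27 01 a4 is 5 bytes ≤ B = 6; zero-pad to 6 bytes: K' = 73 4f 27 01 a4 00.
K' ⊕ ipad = 45 79 11 37 92 36.  K' ⊕ opad = 2f 13 7b 5d f8 5c.
Inner input = (K'⊕ipad) ∥ m = 45 79 11 37 92 36 ∥ 44 58 6e 6f 6d.
Inner hash: sum = 69+121+17+55+146+54+68+88+110+111+109 = 948; mod 256 = 180 → b4.
Outer input = (K'⊕opad) ∥ inner = 2f 13 7b 5d f8 5c ∥ b4.
Outer hash (tag): sum = 47+19+123+93+248+92+180 = 802; mod 256 = 34 → 22.

22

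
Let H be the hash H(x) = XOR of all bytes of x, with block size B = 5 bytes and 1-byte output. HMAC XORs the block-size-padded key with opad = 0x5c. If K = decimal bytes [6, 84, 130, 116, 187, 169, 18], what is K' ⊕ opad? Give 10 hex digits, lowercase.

f85c5c5c5c

Key decimal bytes [6, 84, 130, 116, 187, 169, 18] = 06 54 82 74 bb a9 12 is 7 bytes > B = 5, so hash it first: H(key) = a4, then zero-pad to 5 bytes: K' = a4 00 00 00 00.
XOR each byte with 0x5c: a4⊕5c=f8, 00⊕5c=5c, 00⊕5c=5c, 00⊕5c=5c, 00⊕5c=5c.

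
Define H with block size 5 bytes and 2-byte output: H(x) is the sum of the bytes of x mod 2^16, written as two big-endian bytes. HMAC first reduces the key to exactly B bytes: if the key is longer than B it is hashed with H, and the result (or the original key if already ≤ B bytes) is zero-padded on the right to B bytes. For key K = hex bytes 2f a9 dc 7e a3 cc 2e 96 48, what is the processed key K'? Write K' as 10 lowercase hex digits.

|K| = 9 > B = 5, so first hash the key.
H(K): sum = 47+169+220+126+163+204+46+150+72 = 1197 → 04 ad.
Zero-pad H(K) = 04 ad to 5 bytes: K' = 04 ad 00 00 00.

04ad000000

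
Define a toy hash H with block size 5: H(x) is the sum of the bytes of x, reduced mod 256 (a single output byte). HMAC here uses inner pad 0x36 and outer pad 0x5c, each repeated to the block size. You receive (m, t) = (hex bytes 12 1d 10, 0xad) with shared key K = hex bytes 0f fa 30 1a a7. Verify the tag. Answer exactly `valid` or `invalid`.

Key hex bytes 0f fa 30 1a a7 is exactly B = 5 bytes: K' = 0f fa 30 1a a7.
K' ⊕ ipad = 39 cc 06 2c 91; K' ⊕ opad = 53 a6 6c 46 fb.
Inner hash: sum = 57+204+6+44+145+18+29+16 = 519; mod 256 = 7 → 07.
Outer hash (recomputed tag): sum = 83+166+108+70+251+7 = 685; mod 256 = 173 → ad.
Recomputed tag = ad; claimed = ad → match.

valid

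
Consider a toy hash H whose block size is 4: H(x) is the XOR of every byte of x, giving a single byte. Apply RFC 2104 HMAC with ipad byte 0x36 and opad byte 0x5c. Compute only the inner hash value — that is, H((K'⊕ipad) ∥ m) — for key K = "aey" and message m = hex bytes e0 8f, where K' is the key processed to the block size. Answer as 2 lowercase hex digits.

12

Key "aey" = 61 65 79 is 3 bytes ≤ B = 4; zero-pad to 4 bytes: K' = 61 65 79 00.
K' ⊕ ipad = 57 53 4f 36.
Inner input = 57 53 4f 36 ∥ e0 8f.
Inner hash: XOR 57⊕53⊕4f⊕36⊕e0⊕8f = 12.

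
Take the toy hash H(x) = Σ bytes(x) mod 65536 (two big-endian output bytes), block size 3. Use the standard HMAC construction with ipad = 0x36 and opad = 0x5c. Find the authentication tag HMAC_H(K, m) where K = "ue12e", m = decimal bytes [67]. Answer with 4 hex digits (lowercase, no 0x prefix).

01fc

Key "ue12e" = 75 65 31 32 65 is 5 bytes > B = 3, so hash it first: H(key) = 01 a2, then zero-pad to 3 bytes: K' = 01 a2 00.
K' ⊕ ipad = 37 94 36.  K' ⊕ opad = 5d fe 5c.
Inner input = (K'⊕ipad) ∥ m = 37 94 36 ∥ 43.
Inner hash: sum = 55+148+54+67 = 324 → 01 44.
Outer input = (K'⊕opad) ∥ inner = 5d fe 5c ∥ 01 44.
Outer hash (tag): sum = 93+254+92+1+68 = 508 → 01 fc.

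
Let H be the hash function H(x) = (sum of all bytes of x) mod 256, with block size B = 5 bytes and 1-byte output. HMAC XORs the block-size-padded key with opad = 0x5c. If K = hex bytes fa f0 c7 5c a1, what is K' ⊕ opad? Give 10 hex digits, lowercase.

Key hex bytes fa f0 c7 5c a1 is exactly B = 5 bytes: K' = fa f0 c7 5c a1.
XOR each byte with 0x5c: fa⊕5c=a6, f0⊕5c=ac, c7⊕5c=9b, 5c⊕5c=00, a1⊕5c=fd.

a6ac9b00fd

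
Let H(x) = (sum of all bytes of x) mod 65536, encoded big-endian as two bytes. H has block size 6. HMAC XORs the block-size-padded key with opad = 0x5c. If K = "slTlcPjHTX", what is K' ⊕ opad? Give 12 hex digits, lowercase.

Key "slTlcPjHTX" = 73 6c 54 6c 63 50 6a 48 54 58 is 10 bytes > B = 6, so hash it first: H(key) = 03 b0, then zero-pad to 6 bytes: K' = 03 b0 00 00 00 00.
XOR each byte with 0x5c: 03⊕5c=5f, b0⊕5c=ec, 00⊕5c=5c, 00⊕5c=5c, 00⊕5c=5c, 00⊕5c=5c.

5fec5c5c5c5c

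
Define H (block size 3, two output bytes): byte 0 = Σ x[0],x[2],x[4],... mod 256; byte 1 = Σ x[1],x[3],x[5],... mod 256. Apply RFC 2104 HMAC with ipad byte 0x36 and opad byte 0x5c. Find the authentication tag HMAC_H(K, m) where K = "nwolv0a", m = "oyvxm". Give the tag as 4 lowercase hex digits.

Key "nwolv0a" = 6e 77 6f 6c 76 30 61 is 7 bytes > B = 3, so hash it first: H(key) = b4 13, then zero-pad to 3 bytes: K' = b4 13 00.
K' ⊕ ipad = 82 25 36.  K' ⊕ opad = e8 4f 5c.
Inner input = (K'⊕ipad) ∥ m = 82 25 36 ∥ 6f 79 76 78 6d.
Inner hash: even-index sum = 425 mod 256 = 169; odd-index sum = 375 mod 256 = 119 → a9 77.
Outer input = (K'⊕opad) ∥ inner = e8 4f 5c ∥ a9 77.
Outer hash (tag): even-index sum = 443 mod 256 = 187; odd-index sum = 248 mod 256 = 248 → bb f8.

bbf8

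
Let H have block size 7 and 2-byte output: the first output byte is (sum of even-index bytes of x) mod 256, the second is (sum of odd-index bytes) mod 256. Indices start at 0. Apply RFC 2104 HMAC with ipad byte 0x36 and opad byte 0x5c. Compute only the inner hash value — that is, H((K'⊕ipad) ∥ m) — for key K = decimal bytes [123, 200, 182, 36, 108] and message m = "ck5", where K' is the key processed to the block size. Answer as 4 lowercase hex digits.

Key decimal bytes [123, 200, 182, 36, 108] = 7b c8 b6 24 6c is 5 bytes ≤ B = 7; zero-pad to 7 bytes: K' = 7b c8 b6 24 6c 00 00.
K' ⊕ ipad = 4d fe 80 12 5a 36 36.
Inner input = 4d fe 80 12 5a 36 36 ∥ 63 6b 35.
Inner hash: even-index sum = 456 mod 256 = 200; odd-index sum = 478 mod 256 = 222 → c8 de.

c8de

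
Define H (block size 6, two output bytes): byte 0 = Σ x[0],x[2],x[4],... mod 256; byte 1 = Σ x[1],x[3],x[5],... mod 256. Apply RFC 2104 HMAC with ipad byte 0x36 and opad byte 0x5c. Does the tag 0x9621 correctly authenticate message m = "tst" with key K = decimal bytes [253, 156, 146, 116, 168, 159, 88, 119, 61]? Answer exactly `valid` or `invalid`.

Key decimal bytes [253, 156, 146, 116, 168, 159, 88, 119, 61] = fd 9c 92 74 a8 9f 58 77 3d is 9 bytes > B = 6, so hash it first: H(key) = cc 26, then zero-pad to 6 bytes: K' = cc 26 00 00 00 00.
K' ⊕ ipad = fa 10 36 36 36 36; K' ⊕ opad = 90 7a 5c 5c 5c 5c.
Inner hash: even-index sum = 590 mod 256 = 78; odd-index sum = 239 mod 256 = 239 → 4e ef.
Outer hash (recomputed tag): even-index sum = 406 mod 256 = 150; odd-index sum = 545 mod 256 = 33 → 96 21.
Recomputed tag = 9621; claimed = 9621 → match.

valid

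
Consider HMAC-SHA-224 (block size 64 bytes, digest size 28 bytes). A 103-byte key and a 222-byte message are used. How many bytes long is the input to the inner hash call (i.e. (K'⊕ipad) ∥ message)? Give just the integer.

286

Key is 103 > 64 bytes, so it is hashed to 28 bytes then zero-padded to 64: |K'| = 64.
Inner input = (K'⊕ipad) ∥ m → 64 + 222 = 286 bytes.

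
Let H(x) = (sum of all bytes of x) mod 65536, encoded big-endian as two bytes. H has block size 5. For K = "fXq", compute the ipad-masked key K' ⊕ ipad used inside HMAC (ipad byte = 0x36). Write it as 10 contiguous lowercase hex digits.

Key "fXq" = 66 58 71 is 3 bytes ≤ B = 5; zero-pad to 5 bytes: K' = 66 58 71 00 00.
XOR each byte with 0x36: 66⊕36=50, 58⊕36=6e, 71⊕36=47, 00⊕36=36, 00⊕36=36.

506e473636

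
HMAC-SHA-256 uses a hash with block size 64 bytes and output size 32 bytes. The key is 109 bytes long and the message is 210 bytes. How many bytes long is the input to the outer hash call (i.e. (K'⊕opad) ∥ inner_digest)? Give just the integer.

Key is 109 > 64 bytes, so it is hashed to 32 bytes then zero-padded to 64: |K'| = 64.
Outer input = (K'⊕opad) ∥ H(inner) → 64 + 32 = 96 bytes.

96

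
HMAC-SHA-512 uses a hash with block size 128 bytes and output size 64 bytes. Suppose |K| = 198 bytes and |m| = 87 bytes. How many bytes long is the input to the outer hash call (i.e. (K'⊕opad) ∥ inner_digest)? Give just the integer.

Key is 198 > 128 bytes, so it is hashed to 64 bytes then zero-padded to 128: |K'| = 128.
Outer input = (K'⊕opad) ∥ H(inner) → 128 + 64 = 192 bytes.

192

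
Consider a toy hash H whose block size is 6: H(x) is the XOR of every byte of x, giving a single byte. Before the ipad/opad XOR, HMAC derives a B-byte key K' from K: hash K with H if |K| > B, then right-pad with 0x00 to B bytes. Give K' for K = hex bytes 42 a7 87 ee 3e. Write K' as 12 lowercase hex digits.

42a787ee3e00

Key hex bytes 42 a7 87 ee 3e is 5 bytes ≤ B = 6; zero-pad to 6 bytes: K' = 42 a7 87 ee 3e 00.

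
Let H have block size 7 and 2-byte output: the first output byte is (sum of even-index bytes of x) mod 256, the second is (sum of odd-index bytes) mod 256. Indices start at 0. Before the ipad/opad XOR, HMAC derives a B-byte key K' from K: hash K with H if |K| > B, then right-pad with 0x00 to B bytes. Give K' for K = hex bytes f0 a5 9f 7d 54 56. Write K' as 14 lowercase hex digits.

Key hex bytes f0 a5 9f 7d 54 56 is 6 bytes ≤ B = 7; zero-pad to 7 bytes: K' = f0 a5 9f 7d 54 56 00.

f0a59f7d545600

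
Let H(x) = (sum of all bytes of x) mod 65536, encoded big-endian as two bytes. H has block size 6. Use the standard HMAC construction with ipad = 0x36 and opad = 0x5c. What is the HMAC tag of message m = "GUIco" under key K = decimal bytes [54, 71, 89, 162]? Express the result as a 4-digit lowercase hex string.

02da

Key decimal bytes [54, 71, 89, 162] = 36 47 59 a2 is 4 bytes ≤ B = 6; zero-pad to 6 bytes: K' = 36 47 59 a2 00 00.
K' ⊕ ipad = 00 71 6f 94 36 36.  K' ⊕ opad = 6a 1b 05 fe 5c 5c.
Inner input = (K'⊕ipad) ∥ m = 00 71 6f 94 36 36 ∥ 47 55 49 63 6f.
Inner hash: sum = 0+113+111+148+54+54+71+85+73+99+111 = 919 → 03 97.
Outer input = (K'⊕opad) ∥ inner = 6a 1b 05 fe 5c 5c ∥ 03 97.
Outer hash (tag): sum = 106+27+5+254+92+92+3+151 = 730 → 02 da.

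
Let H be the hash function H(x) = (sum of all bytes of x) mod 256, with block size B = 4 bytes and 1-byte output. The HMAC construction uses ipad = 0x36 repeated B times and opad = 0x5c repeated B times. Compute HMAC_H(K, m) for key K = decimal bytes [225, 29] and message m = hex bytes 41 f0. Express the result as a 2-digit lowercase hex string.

Key decimal bytes [225, 29] = e1 1d is 2 bytes ≤ B = 4; zero-pad to 4 bytes: K' = e1 1d 00 00.
K' ⊕ ipad = d7 2b 36 36.  K' ⊕ opad = bd 41 5c 5c.
Inner input = (K'⊕ipad) ∥ m = d7 2b 36 36 ∥ 41 f0.
Inner hash: sum = 215+43+54+54+65+240 = 671; mod 256 = 159 → 9f.
Outer input = (K'⊕opad) ∥ inner = bd 41 5c 5c ∥ 9f.
Outer hash (tag): sum = 189+65+92+92+159 = 597; mod 256 = 85 → 55.

55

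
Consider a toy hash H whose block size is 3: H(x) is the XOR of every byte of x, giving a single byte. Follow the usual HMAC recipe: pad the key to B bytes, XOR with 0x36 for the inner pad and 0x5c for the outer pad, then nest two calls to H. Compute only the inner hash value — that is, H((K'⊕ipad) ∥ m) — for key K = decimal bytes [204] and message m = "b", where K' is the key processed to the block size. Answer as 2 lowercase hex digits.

Key decimal bytes [204] = cc is 1 byte ≤ B = 3; zero-pad to 3 bytes: K' = cc 00 00.
K' ⊕ ipad = fa 36 36.
Inner input = fa 36 36 ∥ 62.
Inner hash: XOR fa⊕36⊕36⊕62 = 98.

98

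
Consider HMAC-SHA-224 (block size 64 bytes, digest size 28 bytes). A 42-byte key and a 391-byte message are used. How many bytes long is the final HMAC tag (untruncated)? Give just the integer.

The tag is one SHA-224 digest: 28 bytes.

28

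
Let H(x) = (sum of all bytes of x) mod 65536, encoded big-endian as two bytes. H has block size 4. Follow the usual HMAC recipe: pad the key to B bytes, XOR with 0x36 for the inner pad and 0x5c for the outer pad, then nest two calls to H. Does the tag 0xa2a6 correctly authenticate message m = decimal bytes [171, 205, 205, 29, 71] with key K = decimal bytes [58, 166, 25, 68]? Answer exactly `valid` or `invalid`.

invalid

Key decimal bytes [58, 166, 25, 68] = 3a a6 19 44 is exactly B = 4 bytes: K' = 3a a6 19 44.
K' ⊕ ipad = 0c 90 2f 72; K' ⊕ opad = 66 fa 45 18.
Inner hash: sum = 12+144+47+114+171+205+205+29+71 = 998 → 03 e6.
Outer hash (recomputed tag): sum = 102+250+69+24+3+230 = 678 → 02 a6.
Recomputed tag = 02a6; claimed = a2a6 → mismatch.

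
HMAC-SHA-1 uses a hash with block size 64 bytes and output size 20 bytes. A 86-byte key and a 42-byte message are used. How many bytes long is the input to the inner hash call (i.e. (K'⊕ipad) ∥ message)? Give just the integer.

106

Key is 86 > 64 bytes, so it is hashed to 20 bytes then zero-padded to 64: |K'| = 64.
Inner input = (K'⊕ipad) ∥ m → 64 + 42 = 106 bytes.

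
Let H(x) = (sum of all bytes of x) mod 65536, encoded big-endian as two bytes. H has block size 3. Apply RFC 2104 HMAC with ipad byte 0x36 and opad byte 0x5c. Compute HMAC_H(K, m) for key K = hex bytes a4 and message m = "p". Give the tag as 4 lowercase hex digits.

Key hex bytes a4 is 1 byte ≤ B = 3; zero-pad to 3 bytes: K' = a4 00 00.
K' ⊕ ipad = 92 36 36.  K' ⊕ opad = f8 5c 5c.
Inner input = (K'⊕ipad) ∥ m = 92 36 36 ∥ 70.
Inner hash: sum = 146+54+54+112 = 366 → 01 6e.
Outer input = (K'⊕opad) ∥ inner = f8 5c 5c ∥ 01 6e.
Outer hash (tag): sum = 248+92+92+1+110 = 543 → 02 1f.

021f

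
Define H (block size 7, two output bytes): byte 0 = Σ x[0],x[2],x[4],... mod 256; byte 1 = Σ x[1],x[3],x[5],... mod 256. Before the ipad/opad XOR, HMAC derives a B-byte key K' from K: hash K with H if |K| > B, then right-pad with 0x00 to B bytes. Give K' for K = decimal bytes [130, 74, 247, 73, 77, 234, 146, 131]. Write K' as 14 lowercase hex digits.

58000000000000

|K| = 8 > B = 7, so first hash the key.
H(K): even-index sum = 600 mod 256 = 88; odd-index sum = 512 mod 256 = 0 → 58 00.
Zero-pad H(K) = 58 00 to 7 bytes: K' = 58 00 00 00 00 00 00.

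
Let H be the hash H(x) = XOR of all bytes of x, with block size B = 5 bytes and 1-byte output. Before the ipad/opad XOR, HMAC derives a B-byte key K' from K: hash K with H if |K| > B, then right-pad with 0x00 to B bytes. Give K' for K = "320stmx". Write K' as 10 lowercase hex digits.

|K| = 7 > B = 5, so first hash the key.
H(K): XOR 33⊕32⊕30⊕73⊕74⊕6d⊕78 = 23.
Zero-pad H(K) = 23 to 5 bytes: K' = 23 00 00 00 00.

2300000000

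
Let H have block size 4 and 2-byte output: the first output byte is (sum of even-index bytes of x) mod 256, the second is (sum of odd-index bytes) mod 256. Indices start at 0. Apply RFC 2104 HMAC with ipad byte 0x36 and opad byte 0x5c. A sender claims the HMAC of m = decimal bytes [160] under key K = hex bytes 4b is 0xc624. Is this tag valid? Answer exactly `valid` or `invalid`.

valid

Key hex bytes 4b is 1 byte ≤ B = 4; zero-pad to 4 bytes: K' = 4b 00 00 00.
K' ⊕ ipad = 7d 36 36 36; K' ⊕ opad = 17 5c 5c 5c.
Inner hash: even-index sum = 339 mod 256 = 83; odd-index sum = 108 mod 256 = 108 → 53 6c.
Outer hash (recomputed tag): even-index sum = 198 mod 256 = 198; odd-index sum = 292 mod 256 = 36 → c6 24.
Recomputed tag = c624; claimed = c624 → match.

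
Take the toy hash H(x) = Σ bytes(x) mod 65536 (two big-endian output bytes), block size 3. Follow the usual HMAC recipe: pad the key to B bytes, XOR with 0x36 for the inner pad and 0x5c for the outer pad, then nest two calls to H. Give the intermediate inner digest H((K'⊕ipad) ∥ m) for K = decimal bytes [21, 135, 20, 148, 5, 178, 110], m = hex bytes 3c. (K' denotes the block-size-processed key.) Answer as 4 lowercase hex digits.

0105

Key decimal bytes [21, 135, 20, 148, 5, 178, 110] = 15 87 14 94 05 b2 6e is 7 bytes > B = 3, so hash it first: H(key) = 02 69, then zero-pad to 3 bytes: K' = 02 69 00.
K' ⊕ ipad = 34 5f 36.
Inner input = 34 5f 36 ∥ 3c.
Inner hash: sum = 52+95+54+60 = 261 → 01 05.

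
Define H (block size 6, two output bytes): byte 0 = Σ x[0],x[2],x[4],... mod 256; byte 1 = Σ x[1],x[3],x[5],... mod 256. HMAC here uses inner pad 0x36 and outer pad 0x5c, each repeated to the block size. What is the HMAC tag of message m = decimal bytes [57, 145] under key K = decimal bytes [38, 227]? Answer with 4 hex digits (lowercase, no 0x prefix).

Key decimal bytes [38, 227] = 26 e3 is 2 bytes ≤ B = 6; zero-pad to 6 bytes: K' = 26 e3 00 00 00 00.
K' ⊕ ipad = 10 d5 36 36 36 36.  K' ⊕ opad = 7a bf 5c 5c 5c 5c.
Inner input = (K'⊕ipad) ∥ m = 10 d5 36 36 36 36 ∥ 39 91.
Inner hash: even-index sum = 181 mod 256 = 181; odd-index sum = 466 mod 256 = 210 → b5 d2.
Outer input = (K'⊕opad) ∥ inner = 7a bf 5c 5c 5c 5c ∥ b5 d2.
Outer hash (tag): even-index sum = 487 mod 256 = 231; odd-index sum = 585 mod 256 = 73 → e7 49.

e749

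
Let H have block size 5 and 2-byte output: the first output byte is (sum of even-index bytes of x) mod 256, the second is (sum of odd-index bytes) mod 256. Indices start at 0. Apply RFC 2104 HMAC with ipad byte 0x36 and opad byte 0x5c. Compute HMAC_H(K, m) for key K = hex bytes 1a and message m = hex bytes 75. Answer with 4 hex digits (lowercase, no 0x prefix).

Key hex bytes 1a is 1 byte ≤ B = 5; zero-pad to 5 bytes: K' = 1a 00 00 00 00.
K' ⊕ ipad = 2c 36 36 36 36.  K' ⊕ opad = 46 5c 5c 5c 5c.
Inner input = (K'⊕ipad) ∥ m = 2c 36 36 36 36 ∥ 75.
Inner hash: even-index sum = 152 mod 256 = 152; odd-index sum = 225 mod 256 = 225 → 98 e1.
Outer input = (K'⊕opad) ∥ inner = 46 5c 5c 5c 5c ∥ 98 e1.
Outer hash (tag): even-index sum = 479 mod 256 = 223; odd-index sum = 336 mod 256 = 80 → df 50.

df50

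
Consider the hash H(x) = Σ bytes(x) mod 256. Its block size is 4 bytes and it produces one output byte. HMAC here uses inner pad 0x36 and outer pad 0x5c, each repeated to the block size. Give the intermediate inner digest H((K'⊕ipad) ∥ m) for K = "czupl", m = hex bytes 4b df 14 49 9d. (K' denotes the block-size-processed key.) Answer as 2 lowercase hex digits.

Key "czupl" = 63 7a 75 70 6c is 5 bytes > B = 4, so hash it first: H(key) = 2e, then zero-pad to 4 bytes: K' = 2e 00 00 00.
K' ⊕ ipad = 18 36 36 36.
Inner input = 18 36 36 36 ∥ 4b df 14 49 9d.
Inner hash: sum = 24+54+54+54+75+223+20+73+157 = 734; mod 256 = 222 → de.

de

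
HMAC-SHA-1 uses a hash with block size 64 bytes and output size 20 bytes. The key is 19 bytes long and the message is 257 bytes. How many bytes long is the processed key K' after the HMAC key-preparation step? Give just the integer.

64

Key is 19 ≤ 64 bytes, zero-padded: |K'| = 64.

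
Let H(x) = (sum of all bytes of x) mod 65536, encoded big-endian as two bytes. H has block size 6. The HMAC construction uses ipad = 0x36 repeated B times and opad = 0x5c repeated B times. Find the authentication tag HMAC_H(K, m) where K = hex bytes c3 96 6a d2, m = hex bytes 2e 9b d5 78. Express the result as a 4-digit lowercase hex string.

0341

Key hex bytes c3 96 6a d2 is 4 bytes ≤ B = 6; zero-pad to 6 bytes: K' = c3 96 6a d2 00 00.
K' ⊕ ipad = f5 a0 5c e4 36 36.  K' ⊕ opad = 9f ca 36 8e 5c 5c.
Inner input = (K'⊕ipad) ∥ m = f5 a0 5c e4 36 36 ∥ 2e 9b d5 78.
Inner hash: sum = 245+160+92+228+54+54+46+155+213+120 = 1367 → 05 57.
Outer input = (K'⊕opad) ∥ inner = 9f ca 36 8e 5c 5c ∥ 05 57.
Outer hash (tag): sum = 159+202+54+142+92+92+5+87 = 833 → 03 41.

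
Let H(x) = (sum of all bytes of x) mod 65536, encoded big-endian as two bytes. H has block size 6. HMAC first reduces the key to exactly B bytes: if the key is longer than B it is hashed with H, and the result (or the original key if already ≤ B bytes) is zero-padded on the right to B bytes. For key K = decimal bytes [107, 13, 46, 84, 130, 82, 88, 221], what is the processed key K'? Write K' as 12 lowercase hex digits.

|K| = 8 > B = 6, so first hash the key.
H(K): sum = 107+13+46+84+130+82+88+221 = 771 → 03 03.
Zero-pad H(K) = 03 03 to 6 bytes: K' = 03 03 00 00 00 00.

030300000000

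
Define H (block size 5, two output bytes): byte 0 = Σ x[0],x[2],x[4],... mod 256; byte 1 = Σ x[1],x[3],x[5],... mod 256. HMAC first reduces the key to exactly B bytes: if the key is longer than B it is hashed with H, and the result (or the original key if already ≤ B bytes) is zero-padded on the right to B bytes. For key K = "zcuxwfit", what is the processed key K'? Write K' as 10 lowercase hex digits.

cfb5000000

|K| = 8 > B = 5, so first hash the key.
H(K): even-index sum = 463 mod 256 = 207; odd-index sum = 437 mod 256 = 181 → cf b5.
Zero-pad H(K) = cf b5 to 5 bytes: K' = cf b5 00 00 00.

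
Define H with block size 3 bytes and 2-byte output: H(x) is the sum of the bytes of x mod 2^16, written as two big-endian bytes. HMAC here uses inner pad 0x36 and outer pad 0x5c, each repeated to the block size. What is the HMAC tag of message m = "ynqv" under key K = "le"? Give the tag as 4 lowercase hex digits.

0178

Key "le" = 6c 65 is 2 bytes ≤ B = 3; zero-pad to 3 bytes: K' = 6c 65 00.
K' ⊕ ipad = 5a 53 36.  K' ⊕ opad = 30 39 5c.
Inner input = (K'⊕ipad) ∥ m = 5a 53 36 ∥ 79 6e 71 76.
Inner hash: sum = 90+83+54+121+110+113+118 = 689 → 02 b1.
Outer input = (K'⊕opad) ∥ inner = 30 39 5c ∥ 02 b1.
Outer hash (tag): sum = 48+57+92+2+177 = 376 → 01 78.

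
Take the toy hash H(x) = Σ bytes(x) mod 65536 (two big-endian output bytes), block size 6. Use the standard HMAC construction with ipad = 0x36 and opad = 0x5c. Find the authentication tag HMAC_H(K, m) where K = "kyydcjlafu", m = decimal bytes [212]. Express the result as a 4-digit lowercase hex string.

Key "kyydcjlafu" = 6b 79 79 64 63 6a 6c 61 66 75 is 10 bytes > B = 6, so hash it first: H(key) = 04 36, then zero-pad to 6 bytes: K' = 04 36 00 00 00 00.
K' ⊕ ipad = 32 00 36 36 36 36.  K' ⊕ opad = 58 6a 5c 5c 5c 5c.
Inner input = (K'⊕ipad) ∥ m = 32 00 36 36 36 36 ∥ d4.
Inner hash: sum = 50+0+54+54+54+54+212 = 478 → 01 de.
Outer input = (K'⊕opad) ∥ inner = 58 6a 5c 5c 5c 5c ∥ 01 de.
Outer hash (tag): sum = 88+106+92+92+92+92+1+222 = 785 → 03 11.

0311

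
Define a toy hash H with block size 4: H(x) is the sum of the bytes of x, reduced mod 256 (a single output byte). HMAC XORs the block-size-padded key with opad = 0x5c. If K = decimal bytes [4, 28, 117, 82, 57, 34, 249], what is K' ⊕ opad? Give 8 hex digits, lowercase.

Key decimal bytes [4, 28, 117, 82, 57, 34, 249] = 04 1c 75 52 39 22 f9 is 7 bytes > B = 4, so hash it first: H(key) = 3b, then zero-pad to 4 bytes: K' = 3b 00 00 00.
XOR each byte with 0x5c: 3b⊕5c=67, 00⊕5c=5c, 00⊕5c=5c, 00⊕5c=5c.

675c5c5c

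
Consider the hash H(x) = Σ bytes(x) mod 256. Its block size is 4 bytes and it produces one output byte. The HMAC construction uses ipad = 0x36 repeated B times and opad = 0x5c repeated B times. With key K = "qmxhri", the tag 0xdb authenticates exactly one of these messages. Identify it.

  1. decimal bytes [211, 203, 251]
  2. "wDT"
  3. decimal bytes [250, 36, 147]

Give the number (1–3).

3

Key "qmxhri" = 71 6d 78 68 72 69 is 6 bytes > B = 4, so hash it first: H(key) = 99, then zero-pad to 4 bytes: K' = 99 00 00 00.
K' ⊕ ipad = af 36 36 36; K' ⊕ opad = c5 5c 5c 5c.
m1: inner = H(af 36 36 36 d3 cb fb) = ea; tag = H(c5 5c 5c 5c ea) = c3
m2: inner = H(af 36 36 36 77 44 54) = 60; tag = H(c5 5c 5c 5c 60) = 39
m3: inner = H(af 36 36 36 fa 24 93) = 02; tag = H(c5 5c 5c 5c 02) = db ← matches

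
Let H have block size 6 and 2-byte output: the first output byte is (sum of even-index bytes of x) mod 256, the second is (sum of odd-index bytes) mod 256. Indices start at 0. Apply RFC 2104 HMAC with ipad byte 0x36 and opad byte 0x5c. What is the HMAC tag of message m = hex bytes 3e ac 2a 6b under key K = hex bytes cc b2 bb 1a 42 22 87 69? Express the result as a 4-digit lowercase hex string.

Key hex bytes cc b2 bb 1a 42 22 87 69 is 8 bytes > B = 6, so hash it first: H(key) = 50 57, then zero-pad to 6 bytes: K' = 50 57 00 00 00 00.
K' ⊕ ipad = 66 61 36 36 36 36.  K' ⊕ opad = 0c 0b 5c 5c 5c 5c.
Inner input = (K'⊕ipad) ∥ m = 66 61 36 36 36 36 ∥ 3e ac 2a 6b.
Inner hash: even-index sum = 314 mod 256 = 58; odd-index sum = 484 mod 256 = 228 → 3a e4.
Outer input = (K'⊕opad) ∥ inner = 0c 0b 5c 5c 5c 5c ∥ 3a e4.
Outer hash (tag): even-index sum = 254 mod 256 = 254; odd-index sum = 423 mod 256 = 167 → fe a7.

fea7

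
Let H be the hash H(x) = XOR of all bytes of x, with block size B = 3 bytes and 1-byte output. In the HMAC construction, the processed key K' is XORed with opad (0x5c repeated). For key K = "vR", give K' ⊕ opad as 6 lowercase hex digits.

Key "vR" = 76 52 is 2 bytes ≤ B = 3; zero-pad to 3 bytes: K' = 76 52 00.
XOR each byte with 0x5c: 76⊕5c=2a, 52⊕5c=0e, 00⊕5c=5c.

2a0e5c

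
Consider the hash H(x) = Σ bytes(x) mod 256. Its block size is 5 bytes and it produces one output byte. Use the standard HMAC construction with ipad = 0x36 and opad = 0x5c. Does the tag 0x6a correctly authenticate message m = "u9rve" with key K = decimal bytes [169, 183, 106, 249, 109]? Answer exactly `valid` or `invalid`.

invalid

Key decimal bytes [169, 183, 106, 249, 109] = a9 b7 6a f9 6d is exactly B = 5 bytes: K' = a9 b7 6a f9 6d.
K' ⊕ ipad = 9f 81 5c cf 5b; K' ⊕ opad = f5 eb 36 a5 31.
Inner hash: sum = 159+129+92+207+91+117+57+114+118+101 = 1185; mod 256 = 161 → a1.
Outer hash (recomputed tag): sum = 245+235+54+165+49+161 = 909; mod 256 = 141 → 8d.
Recomputed tag = 8d; claimed = 6a → mismatch.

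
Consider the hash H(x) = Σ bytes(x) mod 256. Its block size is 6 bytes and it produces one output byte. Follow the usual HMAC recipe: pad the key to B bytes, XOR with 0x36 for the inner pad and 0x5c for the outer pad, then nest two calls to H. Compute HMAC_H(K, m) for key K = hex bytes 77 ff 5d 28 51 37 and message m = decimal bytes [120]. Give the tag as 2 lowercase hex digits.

2e

Key hex bytes 77 ff 5d 28 51 37 is exactly B = 6 bytes: K' = 77 ff 5d 28 51 37.
K' ⊕ ipad = 41 c9 6b 1e 67 01.  K' ⊕ opad = 2b a3 01 74 0d 6b.
Inner input = (K'⊕ipad) ∥ m = 41 c9 6b 1e 67 01 ∥ 78.
Inner hash: sum = 65+201+107+30+103+1+120 = 627; mod 256 = 115 → 73.
Outer input = (K'⊕opad) ∥ inner = 2b a3 01 74 0d 6b ∥ 73.
Outer hash (tag): sum = 43+163+1+116+13+107+115 = 558; mod 256 = 46 → 2e.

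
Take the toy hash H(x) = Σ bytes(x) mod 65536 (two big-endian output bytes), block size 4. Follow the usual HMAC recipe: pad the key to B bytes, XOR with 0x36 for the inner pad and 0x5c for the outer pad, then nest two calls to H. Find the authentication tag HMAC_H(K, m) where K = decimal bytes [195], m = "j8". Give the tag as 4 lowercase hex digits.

Key decimal bytes [195] = c3 is 1 byte ≤ B = 4; zero-pad to 4 bytes: K' = c3 00 00 00.
K' ⊕ ipad = f5 36 36 36.  K' ⊕ opad = 9f 5c 5c 5c.
Inner input = (K'⊕ipad) ∥ m = f5 36 36 36 ∥ 6a 38.
Inner hash: sum = 245+54+54+54+106+56 = 569 → 02 39.
Outer input = (K'⊕opad) ∥ inner = 9f 5c 5c 5c ∥ 02 39.
Outer hash (tag): sum = 159+92+92+92+2+57 = 494 → 01 ee.

01ee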